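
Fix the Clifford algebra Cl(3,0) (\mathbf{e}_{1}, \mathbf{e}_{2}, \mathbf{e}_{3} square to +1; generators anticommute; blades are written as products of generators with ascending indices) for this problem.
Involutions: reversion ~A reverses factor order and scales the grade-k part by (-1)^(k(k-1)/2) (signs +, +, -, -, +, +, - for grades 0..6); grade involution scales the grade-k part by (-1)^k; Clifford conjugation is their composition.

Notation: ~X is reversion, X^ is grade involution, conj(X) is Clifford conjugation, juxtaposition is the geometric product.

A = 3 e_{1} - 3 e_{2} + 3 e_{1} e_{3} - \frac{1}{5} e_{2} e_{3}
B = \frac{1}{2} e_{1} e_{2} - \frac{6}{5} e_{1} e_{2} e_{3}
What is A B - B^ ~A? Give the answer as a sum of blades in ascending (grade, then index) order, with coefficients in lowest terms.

first term: \frac{63}{50} e_{1} - \frac{21}{10} e_{2} - \frac{7}{2} e_{1} e_{3} - \frac{21}{10} e_{2} e_{3}
second term: -\frac{87}{50} e_{1} - \frac{51}{10} e_{2} + \frac{37}{10} e_{1} e_{3} + \frac{51}{10} e_{2} e_{3}
Answer: 3 e_{1} + 3 e_{2} - \frac{36}{5} e_{1} e_{3} - \frac{36}{5} e_{2} e_{3}


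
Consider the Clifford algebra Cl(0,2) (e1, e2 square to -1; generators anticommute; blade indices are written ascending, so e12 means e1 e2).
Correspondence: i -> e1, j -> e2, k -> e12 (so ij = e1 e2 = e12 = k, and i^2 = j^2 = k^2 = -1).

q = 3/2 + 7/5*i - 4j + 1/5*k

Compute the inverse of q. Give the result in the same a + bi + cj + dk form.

In blades: q = 3/2 + 7/5*e1 - 4*e2 + 1/5*e12.
With qbar = 3/2 - 7/5*e1 + 4*e2 - 1/5*e12 (scalar fixed, mapped units negated), q qbar = 81/4 (the sum of squared coefficients), so q^-1 = qbar / (81/4) = 2/27 - 28/405*e1 + 16/81*e2 - 4/405*e12; translating back:
Answer: 2/27 - 28/405*i + 16/81*j - 4/405*k


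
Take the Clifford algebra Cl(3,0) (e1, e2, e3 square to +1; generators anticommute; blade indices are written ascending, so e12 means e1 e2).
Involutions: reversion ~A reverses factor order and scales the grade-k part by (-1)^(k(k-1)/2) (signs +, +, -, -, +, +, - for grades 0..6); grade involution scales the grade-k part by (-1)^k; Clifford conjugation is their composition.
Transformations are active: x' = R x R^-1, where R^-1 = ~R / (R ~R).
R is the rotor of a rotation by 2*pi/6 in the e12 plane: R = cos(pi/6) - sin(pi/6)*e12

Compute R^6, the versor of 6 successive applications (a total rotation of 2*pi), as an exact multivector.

Rotor phase runs at HALF the rotation angle; powers of one rotor simply add phase, so after 6 steps in e12 the phase is 6*pi/6 = pi and R^6 = cos(pi) - sin(pi)*e12.
cos(pi) = -1 and sin(pi) = 0, so R^6 = -1. The total rotation 2*pi is 1 full turn, so every vector returns to itself, yet the rotor is -1, on the OTHER sheet of the double cover (an odd number of 2*pi turns).
Answer: -1


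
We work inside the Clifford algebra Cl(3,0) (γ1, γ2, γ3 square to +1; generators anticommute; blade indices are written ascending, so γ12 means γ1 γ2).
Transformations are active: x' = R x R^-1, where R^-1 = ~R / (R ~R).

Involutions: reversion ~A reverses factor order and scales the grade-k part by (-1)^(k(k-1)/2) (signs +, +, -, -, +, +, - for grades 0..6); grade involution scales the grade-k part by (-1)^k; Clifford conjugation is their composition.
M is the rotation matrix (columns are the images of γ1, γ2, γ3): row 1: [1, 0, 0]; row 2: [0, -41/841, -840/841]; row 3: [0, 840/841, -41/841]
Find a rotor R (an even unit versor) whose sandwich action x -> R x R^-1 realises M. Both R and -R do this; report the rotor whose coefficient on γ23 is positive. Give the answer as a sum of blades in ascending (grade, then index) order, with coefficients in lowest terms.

Method: write R = a + b12*γ12 + b13*γ13 + b23*γ23 with a^2 + b12^2 + b13^2 + b23^2 = 1 (so R^-1 = ~R). Expanding the columns R e_j ~R gives tr M = 4a^2 - 1 and, from the antisymmetric part, M21 - M12 = -4a*b12, M13 - M31 = 4a*b13, M32 - M23 = -4a*b23.
Here tr M = 759/841, so a^2 = (1 + tr M)/4 = 400/841 and a = ±20/29. Taking a = 20/29: M21 - M12 = 0, M13 - M31 = 0, M32 - M23 = 1680/841, giving b12 = 0, b13 = 0, b23 = -21/29, i.e. R = 20/29 - 21/29*γ23.
Its γ23 coefficient is negative, so report the other preimage -R.
Answer: -20/29 + 21/29*γ23. Sheet selection: the two-to-one cover makes ±R indistinguishable at the matrix level (trace 759/841), so uniqueness comes from the required sign on γ23.


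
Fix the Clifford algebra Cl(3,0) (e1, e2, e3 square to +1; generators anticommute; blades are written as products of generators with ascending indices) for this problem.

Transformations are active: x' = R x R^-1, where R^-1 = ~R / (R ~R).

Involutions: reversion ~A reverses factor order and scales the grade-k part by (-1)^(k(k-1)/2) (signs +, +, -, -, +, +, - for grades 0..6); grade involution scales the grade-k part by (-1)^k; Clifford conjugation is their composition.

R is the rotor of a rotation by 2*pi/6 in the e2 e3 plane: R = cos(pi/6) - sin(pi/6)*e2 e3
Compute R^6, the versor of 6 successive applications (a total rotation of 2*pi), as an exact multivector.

Rotor phase runs at HALF the rotation angle; powers of one rotor simply add phase, so after 6 steps in e2 e3 the phase is 6*pi/6 = pi and R^6 = cos(pi) - sin(pi)*e2 e3.
cos(pi) = -1 and sin(pi) = 0, so R^6 = -1. The total rotation 2*pi is 1 full turn, so every vector returns to itself, yet the rotor is -1, on the OTHER sheet of the double cover (an odd number of 2*pi turns).
Answer: -1


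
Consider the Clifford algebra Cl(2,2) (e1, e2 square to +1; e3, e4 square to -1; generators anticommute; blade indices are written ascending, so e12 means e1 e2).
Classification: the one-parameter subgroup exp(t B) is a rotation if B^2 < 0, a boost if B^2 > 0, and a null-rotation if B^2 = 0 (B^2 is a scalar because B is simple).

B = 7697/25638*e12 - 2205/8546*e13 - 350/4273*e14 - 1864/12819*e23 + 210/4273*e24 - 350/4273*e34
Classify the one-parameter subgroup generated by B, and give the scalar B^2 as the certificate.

B^2 term by term: the squares give (7697/25638)^2*(e12)^2 + (-2205/8546)^2*(e13)^2 + (-350/4273)^2*(e14)^2 + (-1864/12819)^2*(e23)^2 + (210/4273)^2*(e24)^2 + (-350/4273)^2*(e34)^2 = 59243809/657307044*(-1) + 4862025/73034116*(+1) + 122500/18258529*(+1) + 3474496/164326761*(+1) + 44100/18258529*(+1) + 122500/18258529*(-1) = 0 (each basis 2-blade squares to minus the product of its generators' squares); cross terms between blades sharing an index anticommute and cancel; the commuting (index-disjoint) pairs give grade-4 terms 2*c*c'*(blade product), which cancel blade by blade — e1234: -2693950/54775587 + 463050/18258529 + 1304800/54775587 = 0 — confirming B is simple. So B^2 = 0.
Answer: null-rotation, certificate B^2 = 0. No conjugation can change B^2 = 0; the sign gives the class.


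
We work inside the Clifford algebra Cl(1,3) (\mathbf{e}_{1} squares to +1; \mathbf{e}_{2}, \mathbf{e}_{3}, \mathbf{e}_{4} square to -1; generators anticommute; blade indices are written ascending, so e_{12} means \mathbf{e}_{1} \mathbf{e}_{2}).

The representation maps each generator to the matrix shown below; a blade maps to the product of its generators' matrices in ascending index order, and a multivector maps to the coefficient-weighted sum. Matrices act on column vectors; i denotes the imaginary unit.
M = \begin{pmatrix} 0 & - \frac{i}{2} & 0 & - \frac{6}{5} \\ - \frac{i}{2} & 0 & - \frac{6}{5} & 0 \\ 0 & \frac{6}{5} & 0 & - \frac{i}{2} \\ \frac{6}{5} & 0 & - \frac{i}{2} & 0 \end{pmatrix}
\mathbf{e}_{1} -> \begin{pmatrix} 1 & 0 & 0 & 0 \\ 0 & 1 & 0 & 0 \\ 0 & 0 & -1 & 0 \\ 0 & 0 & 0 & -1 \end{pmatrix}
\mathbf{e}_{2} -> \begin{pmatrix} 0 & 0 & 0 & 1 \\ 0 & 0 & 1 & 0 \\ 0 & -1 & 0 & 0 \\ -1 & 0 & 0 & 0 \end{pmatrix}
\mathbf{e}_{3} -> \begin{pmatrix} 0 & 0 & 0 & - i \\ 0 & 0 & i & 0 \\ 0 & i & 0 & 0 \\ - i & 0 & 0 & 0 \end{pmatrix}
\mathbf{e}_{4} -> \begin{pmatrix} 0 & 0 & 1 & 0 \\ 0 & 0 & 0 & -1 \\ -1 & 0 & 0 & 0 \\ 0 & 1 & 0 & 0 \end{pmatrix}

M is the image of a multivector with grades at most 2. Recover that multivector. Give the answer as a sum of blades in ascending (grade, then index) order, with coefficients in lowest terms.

Method: the blade images are trace-orthogonal — tr(rho(e_A) rho(e_B)^-1) = 4 if A = B and 0 otherwise — and rho(e_A)^-1 = (e_A)^2 * rho(e_A) with (e_A)^2 = +1 or -1, so the coefficient of e_A in the preimage is (e_A)^2 * tr(M rho(e_A))/4.
Nonzero projections over blades of grade <= 2: e_{2}: (e_{2})^2 = -1, tr(M rho(e_{2})) = \frac{24}{5}, coefficient -\frac{6}{5}; e_{34}: (e_{34})^2 = -1, tr(M rho(e_{34})) = -2, coefficient \frac{1}{2}. Every other blade of grade <= 2 projects to 0.
Answer: -\frac{6}{5} e_{2} + \frac{1}{2} e_{34}


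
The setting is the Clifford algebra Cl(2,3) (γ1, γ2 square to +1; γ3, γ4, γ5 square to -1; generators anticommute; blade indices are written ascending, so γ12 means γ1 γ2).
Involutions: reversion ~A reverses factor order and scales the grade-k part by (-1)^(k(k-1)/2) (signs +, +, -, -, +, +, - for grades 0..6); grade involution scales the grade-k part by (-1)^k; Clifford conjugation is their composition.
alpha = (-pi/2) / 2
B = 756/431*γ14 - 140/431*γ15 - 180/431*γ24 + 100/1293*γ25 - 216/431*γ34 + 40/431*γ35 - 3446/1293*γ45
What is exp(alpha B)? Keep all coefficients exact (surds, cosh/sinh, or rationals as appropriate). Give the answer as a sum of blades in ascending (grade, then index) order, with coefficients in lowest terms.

B^2 term by term: the squares give (756/431)^2*(γ14)^2 + (-140/431)^2*(γ15)^2 + (-180/431)^2*(γ24)^2 + (100/1293)^2*(γ25)^2 + (-216/431)^2*(γ34)^2 + (40/431)^2*(γ35)^2 + (-3446/1293)^2*(γ45)^2 = 571536/185761*(+1) + 19600/185761*(+1) + 32400/185761*(+1) + 10000/1671849*(+1) + 46656/185761*(-1) + 1600/185761*(-1) + 11874916/1671849*(-1) = -4 (each basis 2-blade squares to minus the product of its generators' squares); cross terms between blades sharing an index anticommute and cancel; the commuting (index-disjoint) pairs give grade-4 terms 2*c*c'*(blade product), which cancel blade by blade — γ1245: -50400/185761 + 50400/185761 = 0; γ1345: -60480/185761 + 60480/185761 = 0; γ2345: 14400/185761 - 14400/185761 = 0 — confirming B is simple. So B^2 = -4.
B^2 = -4 — the negative square puts this in the circular regime; l = 2, alpha*l = -pi/2, so exp(alpha B) = cos(-pi/2) + (sin(-pi/2)/2)*B = 0 + (-1/2)*B.
Answer: -378/431*γ14 + 70/431*γ15 + 90/431*γ24 - 50/1293*γ25 + 108/431*γ34 - 20/431*γ35 + 1723/1293*γ45


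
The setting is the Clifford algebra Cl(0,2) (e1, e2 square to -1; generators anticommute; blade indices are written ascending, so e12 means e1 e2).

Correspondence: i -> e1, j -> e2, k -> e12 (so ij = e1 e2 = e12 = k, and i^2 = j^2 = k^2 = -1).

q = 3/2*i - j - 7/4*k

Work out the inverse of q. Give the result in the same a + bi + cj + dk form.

In blades: q = 3/2*e1 - e2 - 7/4*e12.
With qbar = -3/2*e1 + e2 + 7/4*e12 (scalar fixed, mapped units negated), q qbar = 101/16 (the sum of squared coefficients), so q^-1 = qbar / (101/16) = -24/101*e1 + 16/101*e2 + 28/101*e12; translating back:
Answer: -24/101*i + 16/101*j + 28/101*k


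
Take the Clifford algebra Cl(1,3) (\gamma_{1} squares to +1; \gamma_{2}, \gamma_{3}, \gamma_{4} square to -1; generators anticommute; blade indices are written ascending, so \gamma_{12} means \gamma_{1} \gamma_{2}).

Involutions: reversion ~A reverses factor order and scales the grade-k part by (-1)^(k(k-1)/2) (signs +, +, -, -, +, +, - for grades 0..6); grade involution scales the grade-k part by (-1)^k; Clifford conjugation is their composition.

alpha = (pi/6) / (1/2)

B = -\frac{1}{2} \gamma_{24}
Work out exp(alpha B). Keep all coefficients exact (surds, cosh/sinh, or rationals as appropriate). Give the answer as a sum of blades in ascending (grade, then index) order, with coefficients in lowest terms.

B^2 = (-\frac{1}{2})^2*(\gamma_{24})^2 = \frac{1}{4}*(-1) = -\frac{1}{4} (a basis 2-blade squares to minus the product of its generators' squares).
B^2 = -\frac{1}{4} — since the square is negative, the closed form is circular: l = \frac{1}{2}, alpha*l = \frac{\pi}{6}, so exp(alpha B) = cos(\frac{\pi}{6}) + (sin(\frac{\pi}{6})/(\frac{1}{2}))*B = \frac{\sqrt{3}}{2} + (1)*B.
Answer: \frac{\sqrt{3}}{2} - \frac{1}{2} \gamma_{24}


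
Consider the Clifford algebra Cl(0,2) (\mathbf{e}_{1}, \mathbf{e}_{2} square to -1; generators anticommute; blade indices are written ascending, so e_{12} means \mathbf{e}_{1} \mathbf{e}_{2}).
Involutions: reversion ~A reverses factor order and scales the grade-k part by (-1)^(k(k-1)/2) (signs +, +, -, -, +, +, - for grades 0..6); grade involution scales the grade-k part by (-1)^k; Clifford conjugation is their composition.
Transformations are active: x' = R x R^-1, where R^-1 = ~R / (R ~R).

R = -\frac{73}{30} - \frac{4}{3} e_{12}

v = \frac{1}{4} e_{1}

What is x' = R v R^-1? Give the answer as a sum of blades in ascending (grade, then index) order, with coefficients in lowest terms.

~R = -\frac{73}{30} + \frac{4}{3} e_{12}, and R ~R = \frac{6929}{900}, so R^-1 = ~R / (\frac{6929}{900}).
R v = -\frac{73}{120} e_{1} - \frac{1}{3} e_{2}
Answer: \frac{3729}{27716} e_{1} + \frac{1460}{6929} e_{2}


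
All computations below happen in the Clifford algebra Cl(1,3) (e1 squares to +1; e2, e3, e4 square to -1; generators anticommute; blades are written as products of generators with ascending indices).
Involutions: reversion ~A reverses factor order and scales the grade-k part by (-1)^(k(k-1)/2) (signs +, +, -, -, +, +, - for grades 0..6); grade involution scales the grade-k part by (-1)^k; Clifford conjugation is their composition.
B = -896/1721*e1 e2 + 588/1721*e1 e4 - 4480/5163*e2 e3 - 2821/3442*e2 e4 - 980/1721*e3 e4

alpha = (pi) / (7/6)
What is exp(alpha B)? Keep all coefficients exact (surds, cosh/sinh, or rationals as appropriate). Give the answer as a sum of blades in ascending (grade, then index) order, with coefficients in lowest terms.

B^2 term by term: the squares give (-896/1721)^2*(e1 e2)^2 + (588/1721)^2*(e1 e4)^2 + (-4480/5163)^2*(e2 e3)^2 + (-2821/3442)^2*(e2 e4)^2 + (-980/1721)^2*(e3 e4)^2 = 802816/2961841*(+1) + 345744/2961841*(+1) + 20070400/26656569*(-1) + 7958041/11847364*(-1) + 960400/2961841*(-1) = -49/36 (each basis 2-blade squares to minus the product of its generators' squares); cross terms between blades sharing an index anticommute and cancel; the commuting (index-disjoint) pairs give grade-4 terms 2*c*c'*(blade product), which cancel blade by blade — e1 e2 e3 e4: 1756160/2961841 - 1756160/2961841 = 0 — confirming B is simple. So B^2 = -49/36.
B^2 = -49/36 — since the square is negative, the closed form is circular: l = 7/6, alpha*l = pi, so exp(alpha B) = cos(pi) + (sin(pi)/(7/6))*B = -1 + (0)*B.
Answer: -1


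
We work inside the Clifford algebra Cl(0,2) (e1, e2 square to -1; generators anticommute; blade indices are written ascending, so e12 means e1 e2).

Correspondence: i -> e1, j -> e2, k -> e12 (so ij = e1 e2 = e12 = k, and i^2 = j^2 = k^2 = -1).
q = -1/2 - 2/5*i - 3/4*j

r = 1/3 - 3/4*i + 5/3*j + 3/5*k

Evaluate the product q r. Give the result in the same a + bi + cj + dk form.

In blades: q = -1/2 - 2/5*e1 - 3/4*e2, r = 1/3 - 3/4*e1 + 5/3*e2 + 3/5*e12.
Distribute q over r term by term (generator squares from the signature, products reordered to ascending indices): (-1/2)*r = -1/6 + 3/8*e1 - 5/6*e2 - 3/10*e12; (-2/5*e1)*r = -3/10 - 2/15*e1 + 6/25*e2 - 2/3*e12; (-3/4*e2)*r = 5/4 - 9/20*e1 - 1/4*e2 - 9/16*e12.
Sum: 47/60 - 5/24*e1 - 253/300*e2 - 367/240*e12; translating back through the correspondence:
Answer: 47/60 - 5/24*i - 253/300*j - 367/240*k


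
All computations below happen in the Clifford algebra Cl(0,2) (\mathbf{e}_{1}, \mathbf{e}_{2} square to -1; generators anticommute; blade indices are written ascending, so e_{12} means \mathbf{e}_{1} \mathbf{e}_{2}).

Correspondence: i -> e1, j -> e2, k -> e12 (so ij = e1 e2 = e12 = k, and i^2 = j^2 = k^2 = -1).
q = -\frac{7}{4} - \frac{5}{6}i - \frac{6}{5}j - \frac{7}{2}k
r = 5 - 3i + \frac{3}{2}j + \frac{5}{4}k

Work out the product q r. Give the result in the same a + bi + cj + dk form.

In blades: q = -\frac{7}{4} - \frac{5}{6} e_{1} - \frac{6}{5} e_{2} - \frac{7}{2} e_{12}, r = 5 - 3 e_{1} + \frac{3}{2} e_{2} + \frac{5}{4} e_{12}.
Distribute q over r term by term (generator squares from the signature, products reordered to ascending indices): (-\frac{7}{4})*r = -\frac{35}{4} + \frac{21}{4} e_{1} - \frac{21}{8} e_{2} - \frac{35}{16} e_{12}; (-\frac{5}{6} e_{1})*r = -\frac{5}{2} - \frac{25}{6} e_{1} + \frac{25}{24} e_{2} - \frac{5}{4} e_{12}; (-\frac{6}{5} e_{2})*r = \frac{9}{5} - \frac{3}{2} e_{1} - 6 e_{2} - \frac{18}{5} e_{12}; (-\frac{7}{2} e_{12})*r = \frac{35}{8} + \frac{21}{4} e_{1} + \frac{21}{2} e_{2} - \frac{35}{2} e_{12}.
Sum: -\frac{203}{40} + \frac{29}{6} e_{1} + \frac{35}{12} e_{2} - \frac{1963}{80} e_{12}; translating back through the correspondence:
Answer: -\frac{203}{40} + \frac{29}{6}i + \frac{35}{12}j - \frac{1963}{80}k


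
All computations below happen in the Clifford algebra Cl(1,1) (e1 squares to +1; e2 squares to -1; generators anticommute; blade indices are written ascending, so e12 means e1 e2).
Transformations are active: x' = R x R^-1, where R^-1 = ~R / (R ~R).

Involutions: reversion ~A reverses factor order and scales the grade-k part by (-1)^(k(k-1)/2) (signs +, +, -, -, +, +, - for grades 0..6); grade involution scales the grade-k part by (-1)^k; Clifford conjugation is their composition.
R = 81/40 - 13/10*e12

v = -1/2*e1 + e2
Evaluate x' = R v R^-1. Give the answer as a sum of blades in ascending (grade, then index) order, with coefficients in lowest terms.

~R = 81/40 + 13/10*e12, and R ~R = 3857/1600, so R^-1 = ~R / (3857/1600).
R v = 23/80*e1 + 11/8*e2
Answer: 7583/7714*e1 + 5053/3857*e2


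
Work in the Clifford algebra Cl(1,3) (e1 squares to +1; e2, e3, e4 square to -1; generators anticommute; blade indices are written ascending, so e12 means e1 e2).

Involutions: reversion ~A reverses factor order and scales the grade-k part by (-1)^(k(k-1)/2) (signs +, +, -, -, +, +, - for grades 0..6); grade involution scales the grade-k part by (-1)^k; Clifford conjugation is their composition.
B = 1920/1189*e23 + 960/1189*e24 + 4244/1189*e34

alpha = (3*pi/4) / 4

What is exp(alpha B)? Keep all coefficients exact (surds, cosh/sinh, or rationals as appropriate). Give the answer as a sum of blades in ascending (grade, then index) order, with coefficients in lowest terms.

B^2 term by term: the squares give (1920/1189)^2*(e23)^2 + (960/1189)^2*(e24)^2 + (4244/1189)^2*(e34)^2 = 3686400/1413721*(-1) + 921600/1413721*(-1) + 18011536/1413721*(-1) = -16 (each basis 2-blade squares to minus the product of its generators' squares); cross terms between blades sharing an index anticommute and cancel. So B^2 = -16.
B^2 = -16 — the negative square puts this in the circular regime; l = 4, alpha*l = 3*pi/4, so exp(alpha B) = cos(3*pi/4) + (sin(3*pi/4)/4)*B = -sqrt(2)/2 + (sqrt(2)/8)*B.
Answer: -sqrt(2)/2 + 240*sqrt(2)/1189*e23 + 120*sqrt(2)/1189*e24 + 1061*sqrt(2)/2378*e34


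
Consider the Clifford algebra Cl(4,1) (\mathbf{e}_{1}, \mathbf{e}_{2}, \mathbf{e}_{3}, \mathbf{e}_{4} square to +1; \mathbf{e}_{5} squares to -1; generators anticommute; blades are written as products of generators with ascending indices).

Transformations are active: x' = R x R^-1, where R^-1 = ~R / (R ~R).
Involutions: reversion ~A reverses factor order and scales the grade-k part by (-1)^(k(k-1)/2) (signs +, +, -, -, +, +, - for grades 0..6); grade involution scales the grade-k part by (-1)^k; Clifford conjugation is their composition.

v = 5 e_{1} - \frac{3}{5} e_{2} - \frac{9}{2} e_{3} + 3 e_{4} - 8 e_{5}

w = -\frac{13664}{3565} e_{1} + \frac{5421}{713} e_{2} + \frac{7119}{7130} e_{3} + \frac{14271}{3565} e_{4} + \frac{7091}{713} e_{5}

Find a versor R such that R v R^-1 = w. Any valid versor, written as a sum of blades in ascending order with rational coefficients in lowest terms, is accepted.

Key observation: q(v) = q(w) = -\frac{939}{100} (sandwiches preserve the norm), so R = v + w = \frac{4161}{3565} e_{1} + \frac{24966}{3565} e_{2} - \frac{12483}{3565} e_{3} + \frac{24966}{3565} e_{4} + \frac{1387}{713} e_{5} works whenever it is invertible — the component of v along it is kept and (v - w)/2 reverses, sending v to w.
Answer: \frac{4161}{3565} e_{1} + \frac{24966}{3565} e_{2} - \frac{12483}{3565} e_{3} + \frac{24966}{3565} e_{4} + \frac{1387}{713} e_{5}


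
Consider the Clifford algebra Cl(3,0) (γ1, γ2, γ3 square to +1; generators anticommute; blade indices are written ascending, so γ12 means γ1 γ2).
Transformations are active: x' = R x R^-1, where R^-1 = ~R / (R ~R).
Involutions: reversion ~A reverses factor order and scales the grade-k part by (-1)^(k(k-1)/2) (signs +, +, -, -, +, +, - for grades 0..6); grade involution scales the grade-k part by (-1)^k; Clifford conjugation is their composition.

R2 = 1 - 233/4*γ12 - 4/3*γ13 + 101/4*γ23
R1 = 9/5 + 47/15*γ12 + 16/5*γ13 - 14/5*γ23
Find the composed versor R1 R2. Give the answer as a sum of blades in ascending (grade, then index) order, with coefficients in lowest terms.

Distribute over the terms of R1 (each basis-blade product reordered to ascending indices, repeated generators contracted through their squares):
(9/5) R2 = 9/5 - 2097/20*γ12 - 12/5*γ13 + 909/20*γ23
(47/15*γ12) R2 = 10951/60 + 47/15*γ12 + 4747/60*γ13 + 188/45*γ23
(16/5*γ13) R2 = 64/15 - 404/5*γ12 + 16/5*γ13 - 932/5*γ23
(-14/5*γ23) R2 = 707/10 + 56/15*γ12 - 1631/10*γ13 - 14/5*γ23
Summing the partial products and collecting blades:
Answer: 15557/60 - 10727/60*γ12 - 4991/60*γ13 - 25123/180*γ23


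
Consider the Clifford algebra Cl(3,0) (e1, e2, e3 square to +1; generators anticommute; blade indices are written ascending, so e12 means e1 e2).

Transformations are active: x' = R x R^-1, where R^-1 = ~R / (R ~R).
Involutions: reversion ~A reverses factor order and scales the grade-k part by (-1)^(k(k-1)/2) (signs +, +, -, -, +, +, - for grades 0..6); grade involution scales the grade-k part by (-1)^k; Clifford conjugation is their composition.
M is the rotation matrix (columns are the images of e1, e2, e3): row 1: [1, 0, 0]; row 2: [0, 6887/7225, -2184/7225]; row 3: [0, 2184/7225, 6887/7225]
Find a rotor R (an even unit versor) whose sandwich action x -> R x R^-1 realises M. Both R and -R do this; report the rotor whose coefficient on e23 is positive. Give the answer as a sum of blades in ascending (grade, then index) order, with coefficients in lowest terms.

Method: write R = a + b12*e12 + b13*e13 + b23*e23 with a^2 + b12^2 + b13^2 + b23^2 = 1 (so R^-1 = ~R). Expanding the columns R e_j ~R gives tr M = 4a^2 - 1 and, from the antisymmetric part, M21 - M12 = -4a*b12, M13 - M31 = 4a*b13, M32 - M23 = -4a*b23.
Here tr M = 20999/7225, so a^2 = (1 + tr M)/4 = 7056/7225 and a = ±84/85. Taking a = 84/85: M21 - M12 = 0, M13 - M31 = 0, M32 - M23 = 4368/7225, giving b12 = 0, b13 = 0, b23 = -13/85, i.e. R = 84/85 - 13/85*e23.
Its e23 coefficient is negative, so report the other preimage -R.
Answer: -84/85 + 13/85*e23. Sheet selection: the two-to-one cover makes ±R indistinguishable at the matrix level (trace 20999/7225), so uniqueness comes from the required sign on e23.


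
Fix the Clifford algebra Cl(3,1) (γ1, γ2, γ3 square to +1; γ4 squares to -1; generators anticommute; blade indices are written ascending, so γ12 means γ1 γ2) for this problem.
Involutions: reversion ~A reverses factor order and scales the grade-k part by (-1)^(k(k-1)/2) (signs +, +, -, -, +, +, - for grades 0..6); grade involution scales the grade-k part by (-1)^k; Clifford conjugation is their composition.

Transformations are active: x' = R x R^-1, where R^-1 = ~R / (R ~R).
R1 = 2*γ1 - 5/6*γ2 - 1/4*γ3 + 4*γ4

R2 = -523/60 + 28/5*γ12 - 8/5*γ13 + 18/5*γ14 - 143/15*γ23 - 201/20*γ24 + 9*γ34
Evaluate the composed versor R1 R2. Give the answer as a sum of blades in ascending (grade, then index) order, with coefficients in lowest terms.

Distribute over the terms of R1 (each basis-blade product reordered to ascending indices, repeated generators contracted through their squares):
(2*γ1) R2 = -523/30*γ1 + 56/5*γ2 - 16/5*γ3 + 36/5*γ4 - 286/15*γ123 - 201/10*γ124 + 18*γ134
(-5/6*γ2) R2 = 14/3*γ1 + 523/72*γ2 + 143/18*γ3 + 67/8*γ4 - 4/3*γ123 + 3*γ124 - 15/2*γ234
(-1/4*γ3) R2 = -2/5*γ1 - 143/60*γ2 + 523/240*γ3 - 9/4*γ4 - 7/5*γ123 + 9/10*γ134 - 201/80*γ234
(4*γ4) R2 = 72/5*γ1 - 201/5*γ2 + 36*γ3 - 523/15*γ4 + 112/5*γ124 - 32/5*γ134 - 572/15*γ234
Summing the partial products and collecting blades:
Answer: 37/30*γ1 - 8683/360*γ2 + 6181/144*γ3 - 517/24*γ4 - 109/5*γ123 + 53/10*γ124 + 25/2*γ134 - 2311/48*γ234


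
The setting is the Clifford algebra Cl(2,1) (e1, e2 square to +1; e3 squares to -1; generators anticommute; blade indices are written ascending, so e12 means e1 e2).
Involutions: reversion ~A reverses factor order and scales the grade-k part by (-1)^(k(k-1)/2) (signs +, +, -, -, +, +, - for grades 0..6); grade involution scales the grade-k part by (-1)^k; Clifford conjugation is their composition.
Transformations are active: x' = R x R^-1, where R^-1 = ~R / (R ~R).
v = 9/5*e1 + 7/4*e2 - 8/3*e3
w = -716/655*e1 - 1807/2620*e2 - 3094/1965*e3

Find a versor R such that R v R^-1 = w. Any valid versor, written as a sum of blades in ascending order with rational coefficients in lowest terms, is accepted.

Since q(v) = q(w) = -2911/3600, the sum R = v + w = 463/655*e1 + 1389/1310*e2 - 2778/655*e3 does the job whenever invertible.
Answer: 463/655*e1 + 1389/1310*e2 - 2778/655*e3


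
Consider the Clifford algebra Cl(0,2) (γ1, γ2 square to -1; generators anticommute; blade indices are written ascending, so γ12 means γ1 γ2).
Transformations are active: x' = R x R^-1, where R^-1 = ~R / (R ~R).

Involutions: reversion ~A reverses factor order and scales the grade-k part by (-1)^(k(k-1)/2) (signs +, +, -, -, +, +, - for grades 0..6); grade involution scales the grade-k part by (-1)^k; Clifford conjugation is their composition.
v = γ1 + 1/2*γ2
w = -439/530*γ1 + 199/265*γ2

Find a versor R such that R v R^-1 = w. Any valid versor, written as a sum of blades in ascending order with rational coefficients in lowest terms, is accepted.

The midline construction: v and w both square to -5/4, so reflecting in their sum 91/530*γ1 + 663/530*γ2 exchanges them.
Answer: 91/530*γ1 + 663/530*γ2


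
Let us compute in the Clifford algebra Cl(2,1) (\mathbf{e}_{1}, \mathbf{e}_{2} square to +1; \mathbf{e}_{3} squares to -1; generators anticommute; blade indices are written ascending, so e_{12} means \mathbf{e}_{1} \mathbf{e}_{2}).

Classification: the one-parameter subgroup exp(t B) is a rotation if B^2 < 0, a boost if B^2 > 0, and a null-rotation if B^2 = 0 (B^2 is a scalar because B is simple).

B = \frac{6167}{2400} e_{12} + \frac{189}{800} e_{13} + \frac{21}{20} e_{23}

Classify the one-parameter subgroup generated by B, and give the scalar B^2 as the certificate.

B^2 term by term: the squares give (\frac{6167}{2400})^2*(e_{12})^2 + (\frac{189}{800})^2*(e_{13})^2 + (\frac{21}{20})^2*(e_{23})^2 = \frac{38031889}{5760000}*(-1) + \frac{35721}{640000}*(+1) + \frac{441}{400}*(+1) = -\frac{49}{9} (each basis 2-blade squares to minus the product of its generators' squares); cross terms between blades sharing an index anticommute and cancel. So B^2 = -\frac{49}{9}.
Answer: rotation, certificate B^2 = -\frac{49}{9}. One invariant decides it: the square -\frac{49}{9} survives every conjugation, and its sign is exactly the classification.


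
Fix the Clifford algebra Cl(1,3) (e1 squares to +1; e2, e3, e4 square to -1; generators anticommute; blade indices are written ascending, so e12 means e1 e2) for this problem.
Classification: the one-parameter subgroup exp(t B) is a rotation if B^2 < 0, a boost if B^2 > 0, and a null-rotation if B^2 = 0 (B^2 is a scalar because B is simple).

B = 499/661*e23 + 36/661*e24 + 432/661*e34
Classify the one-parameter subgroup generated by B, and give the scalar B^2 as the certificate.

B^2 term by term: the squares give (499/661)^2*(e23)^2 + (36/661)^2*(e24)^2 + (432/661)^2*(e34)^2 = 249001/436921*(-1) + 1296/436921*(-1) + 186624/436921*(-1) = -1 (each basis 2-blade squares to minus the product of its generators' squares); cross terms between blades sharing an index anticommute and cancel. So B^2 = -1.
Answer: rotation, certificate B^2 = -1. One invariant decides it: the square -1 survives every conjugation, and its sign is exactly the classification.


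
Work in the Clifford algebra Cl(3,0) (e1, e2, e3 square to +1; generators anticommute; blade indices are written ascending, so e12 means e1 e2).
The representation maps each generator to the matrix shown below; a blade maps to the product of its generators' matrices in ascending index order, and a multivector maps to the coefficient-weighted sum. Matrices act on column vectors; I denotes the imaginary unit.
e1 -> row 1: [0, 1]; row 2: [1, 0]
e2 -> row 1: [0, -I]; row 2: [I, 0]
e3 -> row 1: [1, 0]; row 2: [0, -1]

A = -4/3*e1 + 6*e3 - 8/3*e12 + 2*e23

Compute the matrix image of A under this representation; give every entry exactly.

Bivector images (products of the table entries): rho(e12) = rho(e1)rho(e2) = row 1: [I, 0]; row 2: [0, -I]; rho(e23) = rho(e2)rho(e3) = row 1: [0, I]; row 2: [I, 0].
M = (-4/3)*rho(e1) + (6)*rho(e3) + (-8/3)*rho(e12) + (2)*rho(e23), summed entrywise:
Answer: row 1: [6 - 8*I/3, -4/3 + 2*I]; row 2: [-4/3 + 2*I, -6 + 8*I/3]


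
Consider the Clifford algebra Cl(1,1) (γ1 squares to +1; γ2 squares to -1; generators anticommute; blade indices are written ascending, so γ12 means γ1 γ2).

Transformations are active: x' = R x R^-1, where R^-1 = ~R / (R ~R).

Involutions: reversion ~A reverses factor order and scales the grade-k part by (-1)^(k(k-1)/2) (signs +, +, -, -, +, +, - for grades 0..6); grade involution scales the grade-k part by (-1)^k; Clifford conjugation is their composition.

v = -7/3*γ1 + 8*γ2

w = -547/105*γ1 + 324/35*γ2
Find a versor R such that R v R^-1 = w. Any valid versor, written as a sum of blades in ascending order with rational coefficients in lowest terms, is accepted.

Here q(v) = q(w) = -527/9; the classical choice R = v + w = -264/35*γ1 + 604/35*γ2 then realises v -> w under the sandwich.
Answer: -264/35*γ1 + 604/35*γ2


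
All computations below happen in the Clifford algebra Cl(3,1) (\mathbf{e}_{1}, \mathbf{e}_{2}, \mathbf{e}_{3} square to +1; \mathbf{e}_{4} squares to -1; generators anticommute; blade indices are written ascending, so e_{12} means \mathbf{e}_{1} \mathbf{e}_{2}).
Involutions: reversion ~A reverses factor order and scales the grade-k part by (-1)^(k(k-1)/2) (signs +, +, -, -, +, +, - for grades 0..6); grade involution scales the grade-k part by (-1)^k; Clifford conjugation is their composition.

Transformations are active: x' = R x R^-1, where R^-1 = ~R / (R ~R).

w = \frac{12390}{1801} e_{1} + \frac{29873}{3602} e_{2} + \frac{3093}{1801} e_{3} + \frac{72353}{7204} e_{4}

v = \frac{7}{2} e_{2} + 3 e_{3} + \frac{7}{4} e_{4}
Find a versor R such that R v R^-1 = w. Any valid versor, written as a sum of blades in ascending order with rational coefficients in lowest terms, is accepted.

Take R = v + w = \frac{12390}{1801} e_{1} + \frac{21240}{1801} e_{2} + \frac{8496}{1801} e_{3} + \frac{21240}{1801} e_{4}. Because q(v) = q(w) = \frac{291}{16}, conjugation by R sends v exactly to w.
Answer: \frac{12390}{1801} e_{1} + \frac{21240}{1801} e_{2} + \frac{8496}{1801} e_{3} + \frac{21240}{1801} e_{4}


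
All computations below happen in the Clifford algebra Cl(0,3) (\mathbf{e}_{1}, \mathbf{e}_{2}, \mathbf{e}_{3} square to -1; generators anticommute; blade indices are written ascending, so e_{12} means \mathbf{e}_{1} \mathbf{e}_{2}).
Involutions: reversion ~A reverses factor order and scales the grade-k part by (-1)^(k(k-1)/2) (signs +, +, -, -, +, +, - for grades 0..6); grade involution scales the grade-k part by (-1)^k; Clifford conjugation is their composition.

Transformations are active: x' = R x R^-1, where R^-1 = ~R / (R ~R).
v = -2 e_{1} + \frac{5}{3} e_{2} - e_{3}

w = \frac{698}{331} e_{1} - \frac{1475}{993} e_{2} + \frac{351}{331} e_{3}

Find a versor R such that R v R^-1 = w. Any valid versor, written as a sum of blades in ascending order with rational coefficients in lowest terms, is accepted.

A norm check does it: q(v) = q(w) = -\frac{70}{9}, hence R = v + w = \frac{36}{331} e_{1} + \frac{60}{331} e_{2} + \frac{20}{331} e_{3} realises the map — parallel part kept, (v - w)/2 negated, v carried to w.
Answer: \frac{36}{331} e_{1} + \frac{60}{331} e_{2} + \frac{20}{331} e_{3}


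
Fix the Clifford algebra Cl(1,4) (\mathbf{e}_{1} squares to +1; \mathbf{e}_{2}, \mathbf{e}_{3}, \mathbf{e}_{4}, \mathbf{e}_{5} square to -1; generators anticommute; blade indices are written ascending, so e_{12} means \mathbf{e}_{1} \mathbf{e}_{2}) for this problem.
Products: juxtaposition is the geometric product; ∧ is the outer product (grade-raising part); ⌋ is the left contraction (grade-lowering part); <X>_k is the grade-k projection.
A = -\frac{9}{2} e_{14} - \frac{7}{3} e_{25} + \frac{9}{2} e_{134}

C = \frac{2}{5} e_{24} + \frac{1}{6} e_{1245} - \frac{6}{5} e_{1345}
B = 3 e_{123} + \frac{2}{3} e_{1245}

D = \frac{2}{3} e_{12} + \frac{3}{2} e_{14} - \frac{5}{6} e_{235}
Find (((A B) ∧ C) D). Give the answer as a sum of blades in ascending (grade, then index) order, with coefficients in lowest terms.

step 1: -\frac{14}{9} e_{14} + \frac{27}{2} e_{24} + 3 e_{25} + 7 e_{135} + \frac{27}{2} e_{234} - 3 e_{235}
step 2: -\frac{14}{5} e_{12345}
step 3: \frac{7}{3} e_{14} - \frac{21}{5} e_{235} - \frac{28}{15} e_{345}
Answer: \frac{7}{3} e_{14} - \frac{21}{5} e_{235} - \frac{28}{15} e_{345}


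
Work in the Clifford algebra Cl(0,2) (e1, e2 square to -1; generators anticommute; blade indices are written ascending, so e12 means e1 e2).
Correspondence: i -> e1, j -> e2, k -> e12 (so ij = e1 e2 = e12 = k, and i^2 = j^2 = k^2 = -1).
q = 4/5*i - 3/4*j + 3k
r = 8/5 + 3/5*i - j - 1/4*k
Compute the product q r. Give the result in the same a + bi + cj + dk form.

In blades: q = 4/5*e1 - 3/4*e2 + 3*e12, r = 8/5 + 3/5*e1 - e2 - 1/4*e12.
Distribute q over r term by term (generator squares from the signature, products reordered to ascending indices): (4/5*e1)*r = -12/25 + 32/25*e1 + 1/5*e2 - 4/5*e12; (-3/4*e2)*r = -3/4 + 3/16*e1 - 6/5*e2 + 9/20*e12; (3*e12)*r = 3/4 + 3*e1 + 9/5*e2 + 24/5*e12.
Sum: -12/25 + 1787/400*e1 + 4/5*e2 + 89/20*e12; translating back through the correspondence:
Answer: -12/25 + 1787/400*i + 4/5*j + 89/20*k


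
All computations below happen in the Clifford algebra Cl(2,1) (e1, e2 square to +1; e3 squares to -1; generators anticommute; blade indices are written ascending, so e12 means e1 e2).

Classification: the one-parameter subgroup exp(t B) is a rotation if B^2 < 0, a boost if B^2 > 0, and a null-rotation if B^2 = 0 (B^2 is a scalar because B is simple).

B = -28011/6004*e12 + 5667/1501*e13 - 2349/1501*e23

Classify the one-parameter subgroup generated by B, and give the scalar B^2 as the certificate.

B^2 term by term: the squares give (-28011/6004)^2*(e12)^2 + (5667/1501)^2*(e13)^2 + (-2349/1501)^2*(e23)^2 = 784616121/36048016*(-1) + 32114889/2253001*(+1) + 5517801/2253001*(+1) = -81/16 (each basis 2-blade squares to minus the product of its generators' squares); cross terms between blades sharing an index anticommute and cancel. So B^2 = -81/16.
Answer: rotation, certificate B^2 = -81/16. One invariant decides it: the square -81/16 survives every conjugation, and its sign is exactly the classification.


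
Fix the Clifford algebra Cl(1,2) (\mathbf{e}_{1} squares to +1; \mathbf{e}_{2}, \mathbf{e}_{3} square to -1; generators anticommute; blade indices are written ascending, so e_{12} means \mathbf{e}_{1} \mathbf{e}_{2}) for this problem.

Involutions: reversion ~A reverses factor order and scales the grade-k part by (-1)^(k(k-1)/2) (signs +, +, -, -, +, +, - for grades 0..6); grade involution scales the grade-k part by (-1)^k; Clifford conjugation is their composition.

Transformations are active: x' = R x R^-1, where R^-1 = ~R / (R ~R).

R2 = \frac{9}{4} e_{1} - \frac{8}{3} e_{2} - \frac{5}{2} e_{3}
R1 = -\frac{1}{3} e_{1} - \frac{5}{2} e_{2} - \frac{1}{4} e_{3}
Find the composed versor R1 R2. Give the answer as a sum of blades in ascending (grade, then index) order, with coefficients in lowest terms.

Distribute over the terms of R1 (each basis-blade product reordered to ascending indices, repeated generators contracted through their squares):
(-\frac{1}{3} e_{1}) R2 = -\frac{3}{4} + \frac{8}{9} e_{12} + \frac{5}{6} e_{13}
(-\frac{5}{2} e_{2}) R2 = -\frac{20}{3} + \frac{45}{8} e_{12} + \frac{25}{4} e_{23}
(-\frac{1}{4} e_{3}) R2 = -\frac{5}{8} + \frac{9}{16} e_{13} - \frac{2}{3} e_{23}
Summing the partial products and collecting blades:
Answer: -\frac{193}{24} + \frac{469}{72} e_{12} + \frac{67}{48} e_{13} + \frac{67}{12} e_{23}


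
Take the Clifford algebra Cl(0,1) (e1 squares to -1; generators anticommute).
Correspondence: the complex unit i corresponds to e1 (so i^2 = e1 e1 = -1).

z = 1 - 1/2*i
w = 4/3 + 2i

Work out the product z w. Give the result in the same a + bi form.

In blades: z = 1 - 1/2*e1, w = 4/3 + 2*e1.
Distribute z over w term by term (generator squares from the signature, products reordered to ascending indices): (1)*w = 4/3 + 2*e1; (-1/2*e1)*w = 1 - 2/3*e1.
Sum: 7/3 + 4/3*e1; translating back through the correspondence:
Answer: 7/3 + 4/3*i


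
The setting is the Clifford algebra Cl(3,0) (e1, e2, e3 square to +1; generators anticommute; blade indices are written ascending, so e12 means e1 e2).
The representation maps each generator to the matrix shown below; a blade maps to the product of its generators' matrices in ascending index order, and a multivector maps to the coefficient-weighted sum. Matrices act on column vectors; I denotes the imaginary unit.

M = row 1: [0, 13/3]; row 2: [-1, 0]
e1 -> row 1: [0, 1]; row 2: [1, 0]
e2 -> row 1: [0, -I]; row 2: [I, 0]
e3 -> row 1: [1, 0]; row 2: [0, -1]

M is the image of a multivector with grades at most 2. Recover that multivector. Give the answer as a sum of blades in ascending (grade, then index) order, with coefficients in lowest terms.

Method: 1, rho(e1), rho(e2), rho(e3) form a trace-orthogonal basis of the 2x2 complex matrices (tr(X Y) = 2 if X = Y, else 0), so M = m0*1 + m1*rho(e1) + m2*rho(e2) + m3*rho(e3) with m0 = tr(M)/2 = 0, m1 = tr(M rho(e1))/2 = 5/3, m2 = tr(M rho(e2))/2 = 8*I/3, m3 = tr(M rho(e3))/2 = 0.
Multiplying table entries, the bivector images are rho(e12) = I*rho(e3), rho(e13) = -I*rho(e2), rho(e23) = I*rho(e1); with real blade coefficients the real parts of m0..m3 are the coefficients of 1, e1, e2, e3 and the imaginary parts give the bivectors (e23: Im m1, e13: -Im m2, e12: Im m3).
Answer: 5/3*e1 - 8/3*e13


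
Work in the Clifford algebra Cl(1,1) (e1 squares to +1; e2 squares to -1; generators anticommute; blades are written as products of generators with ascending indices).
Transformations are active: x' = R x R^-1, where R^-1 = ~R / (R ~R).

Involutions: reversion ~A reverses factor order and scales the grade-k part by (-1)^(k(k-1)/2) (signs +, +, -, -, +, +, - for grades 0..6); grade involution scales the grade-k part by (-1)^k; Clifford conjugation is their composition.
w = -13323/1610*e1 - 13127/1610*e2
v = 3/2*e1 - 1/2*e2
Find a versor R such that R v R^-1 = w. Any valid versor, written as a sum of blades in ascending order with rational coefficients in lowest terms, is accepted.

Here q(v) = q(w) = 2; the classical choice R = v + w = -5454/805*e1 - 6966/805*e2 then realises v -> w under the sandwich.
Answer: -5454/805*e1 - 6966/805*e2


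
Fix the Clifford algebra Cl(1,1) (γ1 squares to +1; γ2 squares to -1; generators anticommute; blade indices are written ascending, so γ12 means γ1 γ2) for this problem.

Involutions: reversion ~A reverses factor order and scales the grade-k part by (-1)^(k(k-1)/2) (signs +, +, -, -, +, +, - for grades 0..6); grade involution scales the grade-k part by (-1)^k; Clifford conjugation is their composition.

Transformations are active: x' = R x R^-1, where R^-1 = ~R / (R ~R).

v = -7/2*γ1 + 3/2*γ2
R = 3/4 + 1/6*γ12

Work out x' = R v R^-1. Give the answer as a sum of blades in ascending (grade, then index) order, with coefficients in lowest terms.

~R = 3/4 - 1/6*γ12, and R ~R = 77/144, so R^-1 = ~R / (77/144).
R v = -23/8*γ1 + 41/24*γ2
Answer: -703/154*γ1 + 507/154*γ2
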